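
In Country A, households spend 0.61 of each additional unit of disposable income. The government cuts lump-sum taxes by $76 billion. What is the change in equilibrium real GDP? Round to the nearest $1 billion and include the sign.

A lump-sum tax change of −$76 billion shifts disposable income by +$76 billion; first-round consumption changes by −c × ΔT = −0.61 × (−$76 billion) = +$46.36 billion.
Expenditure multiplier = 1/(1 − MPC) = 1/(1 − 0.61) = 1/0.39 ≈ 2.564.
The tax multiplier is −c × k ≈ −1.564, so ΔY = k × (−c·ΔT) = (+$46.36 billion) / 0.39 ≈ +$119 billion.

+$119 billion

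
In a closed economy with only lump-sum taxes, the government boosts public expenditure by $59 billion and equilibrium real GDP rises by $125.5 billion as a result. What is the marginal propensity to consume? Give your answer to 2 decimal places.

0.53

Implied spending multiplier k = ΔY/ΔG = 125.5/59 ≈ 2.1271.
Since k = 1/(1 − MPC), MPC = 1 − 1/k = 1 − ΔG/ΔY = 1 − 59/125.5 ≈ 0.53.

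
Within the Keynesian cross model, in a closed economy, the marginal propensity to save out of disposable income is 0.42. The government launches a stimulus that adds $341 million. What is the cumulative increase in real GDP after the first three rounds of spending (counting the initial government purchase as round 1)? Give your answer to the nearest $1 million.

$653 million

MPC = 1 − MPS = 1 − 0.42 = 0.58.
Round 1 adds ΔG = $341 million; each later round is MPC = 0.58 times the previous.
After 3 rounds: 341 + 197.78 + 114.7124 = ΔG·(1 − c^3)/(1 − c) = 341 × (1 − 0.195112)/0.42 ≈ $653 million.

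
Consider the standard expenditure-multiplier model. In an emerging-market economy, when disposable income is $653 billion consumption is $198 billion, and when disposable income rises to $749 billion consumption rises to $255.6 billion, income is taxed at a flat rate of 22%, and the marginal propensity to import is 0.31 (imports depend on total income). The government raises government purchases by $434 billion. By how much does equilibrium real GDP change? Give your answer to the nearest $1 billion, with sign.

+$515 billion

MPC = ΔC/ΔYd = (255.6 − 198)/(749 − 653) = 57.6/96 = 0.6.
Government-spending multiplier = 1/(1 − c(1−t) + m) = 1/(1 − 0.6×0.78 + 0.31) = 1/0.842 ≈ 1.188.
ΔY = k × ΔG = (+$434 billion) / 0.842 ≈ +$515 billion.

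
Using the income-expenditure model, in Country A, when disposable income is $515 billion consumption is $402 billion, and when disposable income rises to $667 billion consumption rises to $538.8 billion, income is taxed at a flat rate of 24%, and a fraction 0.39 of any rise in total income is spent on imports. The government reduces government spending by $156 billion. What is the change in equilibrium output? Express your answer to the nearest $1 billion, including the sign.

−$221 billion

MPC = ΔC/ΔYd = (538.8 − 402)/(667 − 515) = 136.8/152 = 0.9.
Expenditure multiplier = 1/(1 − c(1−t) + m) = 1/(1 − 0.9×0.76 + 0.39) = 1/0.706 ≈ 1.416.
ΔY = k × ΔG = (−$156 billion) / 0.706 ≈ −$221 billion.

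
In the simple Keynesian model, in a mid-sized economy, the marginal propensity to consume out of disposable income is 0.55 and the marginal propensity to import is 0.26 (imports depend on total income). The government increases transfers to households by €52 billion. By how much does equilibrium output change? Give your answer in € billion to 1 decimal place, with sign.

+€40.3 billion

The transfer change shifts disposable income by +€52 billion, so first-round consumption changes by c·ΔTR = 0.55 × (+€52 billion) = +€28.6 billion.
Expenditure multiplier = 1/(1 − c + m) = 1/(1 − 0.55 + 0.26) = 1/0.71 ≈ 1.408.
The transfer multiplier is c × k ≈ 0.775, so ΔY = k × (c·ΔTR) = (+€28.6 billion) / 0.71 ≈ +€40.3 billion.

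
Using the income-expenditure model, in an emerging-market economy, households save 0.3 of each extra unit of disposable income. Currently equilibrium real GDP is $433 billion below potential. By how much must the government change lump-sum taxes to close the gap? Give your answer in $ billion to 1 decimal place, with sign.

MPC = 1 − MPS = 1 − 0.3 = 0.7.
Spending multiplier = 1/(1 − MPC) = 1/(1 − 0.7) = 1/0.3 ≈ 3.333.
Tax multiplier = −c·k = −0.7/0.3 ≈ −2.333. Need ΔY = +$433 billion, so ΔT = ΔY/(−c·k) = −(+$433 billion) × 0.3 / 0.7 ≈ −$185.6 billion.
The government should cut lump-sum taxes by $185.6 billion.

−$185.6 billion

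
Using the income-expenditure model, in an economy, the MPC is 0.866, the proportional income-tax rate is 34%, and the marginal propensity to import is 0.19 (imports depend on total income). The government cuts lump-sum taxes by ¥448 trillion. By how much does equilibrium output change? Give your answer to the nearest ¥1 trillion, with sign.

A lump-sum tax change of −¥448 trillion shifts disposable income by +¥448 trillion; first-round consumption changes by −c × ΔT = −0.866 × (−¥448 trillion) = +¥387.968 trillion.
Expenditure multiplier = 1/(1 − c(1−t) + m) = 1/(1 − 0.866×0.66 + 0.19) = 1/0.61844 ≈ 1.617.
The tax multiplier is −c × k ≈ −1.4, so ΔY = k × (−c·ΔT) = (+¥387.968 trillion) / 0.61844 ≈ +¥627 trillion.

+¥627 trillion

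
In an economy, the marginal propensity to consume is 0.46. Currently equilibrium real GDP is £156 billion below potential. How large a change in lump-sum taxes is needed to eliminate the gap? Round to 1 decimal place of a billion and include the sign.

−£183.1 billion

Spending multiplier = 1/(1 − MPC) = 1/(1 − 0.46) = 1/0.54 ≈ 1.852.
Tax multiplier = −c·k = −0.46/0.54 ≈ −0.852. Need ΔY = +£156 billion, so ΔT = ΔY/(−c·k) = −(+£156 billion) × 0.54 / 0.46 ≈ −£183.1 billion.
The government should cut lump-sum taxes by £183.1 billion.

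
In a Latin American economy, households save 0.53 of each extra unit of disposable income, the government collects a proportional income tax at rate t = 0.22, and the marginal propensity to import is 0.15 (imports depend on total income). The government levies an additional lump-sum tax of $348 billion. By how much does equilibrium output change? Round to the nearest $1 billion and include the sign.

−$209 billion

MPC = 1 − MPS = 1 − 0.53 = 0.47.
A lump-sum tax change of +$348 billion shifts disposable income by −$348 billion; first-round consumption changes by −c × ΔT = −0.47 × (+$348 billion) = −$163.56 billion.
Expenditure multiplier = 1/(1 − c(1−t) + m) = 1/(1 − 0.47×0.78 + 0.15) = 1/0.7834 ≈ 1.276.
The tax multiplier is −c × k ≈ −0.6, so ΔY = k × (−c·ΔT) = (−$163.56 billion) / 0.7834 ≈ −$209 billion.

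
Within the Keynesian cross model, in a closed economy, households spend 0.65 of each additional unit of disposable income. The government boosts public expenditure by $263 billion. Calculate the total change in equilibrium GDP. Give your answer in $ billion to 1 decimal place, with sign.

+$751.4 billion

Spending multiplier = 1/(1 − MPC) = 1/(1 − 0.65) = 1/0.35 ≈ 2.857.
ΔY = k × ΔG = (+$263 billion) / 0.35 ≈ +$751.4 billion.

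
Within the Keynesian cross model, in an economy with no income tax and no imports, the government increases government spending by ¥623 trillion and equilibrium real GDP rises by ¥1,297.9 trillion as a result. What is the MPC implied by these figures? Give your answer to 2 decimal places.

Implied spending multiplier k = ΔY/ΔG = 1,297.9/623 ≈ 2.0833.
Since k = 1/(1 − MPC), MPC = 1 − 1/k = 1 − ΔG/ΔY = 1 − 623/1,297.9 ≈ 0.52.

0.52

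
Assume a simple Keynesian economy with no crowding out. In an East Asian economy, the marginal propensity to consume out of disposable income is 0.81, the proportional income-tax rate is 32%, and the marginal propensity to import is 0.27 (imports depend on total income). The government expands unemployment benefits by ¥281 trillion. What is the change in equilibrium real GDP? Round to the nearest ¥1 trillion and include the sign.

The transfer change shifts disposable income by +¥281 trillion, so first-round consumption changes by c·ΔTR = 0.81 × (+¥281 trillion) = +¥227.61 trillion.
Expenditure multiplier = 1/(1 − c(1−t) + m) = 1/(1 − 0.81×0.68 + 0.27) = 1/0.7192 ≈ 1.39.
The transfer multiplier is c × k ≈ 1.126, so ΔY = k × (c·ΔTR) = (+¥227.61 trillion) / 0.7192 ≈ +¥316 trillion.

+¥316 trillion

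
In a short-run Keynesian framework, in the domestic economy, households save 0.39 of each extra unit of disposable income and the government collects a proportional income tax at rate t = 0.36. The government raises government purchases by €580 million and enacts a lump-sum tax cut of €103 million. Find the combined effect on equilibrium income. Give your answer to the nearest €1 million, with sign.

MPC = 1 − MPS = 1 − 0.39 = 0.61.
Expenditure multiplier = 1/(1 − c(1−t)) = 1/(1 − 0.61×0.64) = 1/0.6096 ≈ 1.64.
ΔG contributes k·ΔG = (+€580 million) / 0.6096 ≈ +€951.4 million.
ΔT of −€103 million changes first-round spending by −c·ΔT = +€62.83 million, contributing k·(−c·ΔT) = (+€62.83 million) / 0.6096 ≈ +€103.1 million.
Net ΔY = k(ΔG − c·ΔT) = (+€642.83 million) / 0.6096 ≈ +€1,055 million.

+€1,055 million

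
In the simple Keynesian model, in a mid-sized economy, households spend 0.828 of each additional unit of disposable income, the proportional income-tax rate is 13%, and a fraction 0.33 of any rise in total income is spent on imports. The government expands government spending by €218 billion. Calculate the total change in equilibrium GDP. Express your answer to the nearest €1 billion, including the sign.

+€358 billion

Spending multiplier = 1/(1 − c(1−t) + m) = 1/(1 − 0.828×0.87 + 0.33) = 1/0.60964 ≈ 1.64.
ΔY = k × ΔG = (+€218 billion) / 0.60964 ≈ +€358 billion.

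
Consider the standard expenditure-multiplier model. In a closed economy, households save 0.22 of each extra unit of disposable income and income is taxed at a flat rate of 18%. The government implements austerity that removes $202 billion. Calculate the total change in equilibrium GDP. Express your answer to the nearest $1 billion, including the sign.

−$560 billion

MPC = 1 − MPS = 1 − 0.22 = 0.78.
Spending multiplier = 1/(1 − c(1−t)) = 1/(1 − 0.78×0.82) = 1/0.3604 ≈ 2.775.
ΔY = k × ΔG = (−$202 billion) / 0.3604 ≈ −$560 billion.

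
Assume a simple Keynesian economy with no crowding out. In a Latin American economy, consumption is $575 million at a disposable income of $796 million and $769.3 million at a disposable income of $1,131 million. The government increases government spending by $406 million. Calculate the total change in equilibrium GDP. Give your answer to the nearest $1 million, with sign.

MPC = ΔC/ΔYd = (769.3 − 575)/(1,131 − 796) = 194.3/335 = 0.58.
Government-spending multiplier = 1/(1 − MPC) = 1/(1 − 0.58) = 1/0.42 ≈ 2.381.
ΔY = k × ΔG = (+$406 million) / 0.42 ≈ +$967 million.

+$967 million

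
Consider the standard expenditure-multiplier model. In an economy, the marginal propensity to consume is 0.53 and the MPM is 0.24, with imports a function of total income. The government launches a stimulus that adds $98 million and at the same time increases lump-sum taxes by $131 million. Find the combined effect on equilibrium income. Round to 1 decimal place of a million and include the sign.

+$40.2 million

Expenditure multiplier = 1/(1 − c + m) = 1/(1 − 0.53 + 0.24) = 1/0.71 ≈ 1.408.
ΔG contributes k·ΔG = (+$98 million) / 0.71 ≈ +$138 million.
ΔT of +$131 million changes first-round spending by −c·ΔT = −$69.43 million, contributing k·(−c·ΔT) = (−$69.43 million) / 0.71 ≈ −$97.8 million.
Net ΔY = k(ΔG − c·ΔT) = (+$28.57 million) / 0.71 ≈ +$40.2 million.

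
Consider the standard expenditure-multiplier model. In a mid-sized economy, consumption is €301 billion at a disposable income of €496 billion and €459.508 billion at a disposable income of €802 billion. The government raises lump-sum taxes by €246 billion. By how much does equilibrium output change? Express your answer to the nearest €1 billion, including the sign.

−€264 billion

MPC = ΔC/ΔYd = (459.508 − 301)/(802 − 496) = 158.508/306 = 0.518.
A lump-sum tax change of +€246 billion shifts disposable income by −€246 billion; first-round consumption changes by −c × ΔT = −0.518 × (+€246 billion) = −€127.428 billion.
Expenditure multiplier = 1/(1 − MPC) = 1/(1 − 0.518) = 1/0.482 ≈ 2.075.
The tax multiplier is −c × k ≈ −1.075, so ΔY = k × (−c·ΔT) = (−€127.428 billion) / 0.482 ≈ −€264 billion.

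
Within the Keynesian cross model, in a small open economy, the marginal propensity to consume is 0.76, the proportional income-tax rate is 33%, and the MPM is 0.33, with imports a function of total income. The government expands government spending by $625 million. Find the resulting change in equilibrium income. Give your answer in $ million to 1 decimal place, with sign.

Expenditure multiplier = 1/(1 − c(1−t) + m) = 1/(1 − 0.76×0.67 + 0.33) = 1/0.8208 ≈ 1.218.
ΔY = k × ΔG = (+$625 million) / 0.8208 ≈ +$761.5 million.

+$761.5 million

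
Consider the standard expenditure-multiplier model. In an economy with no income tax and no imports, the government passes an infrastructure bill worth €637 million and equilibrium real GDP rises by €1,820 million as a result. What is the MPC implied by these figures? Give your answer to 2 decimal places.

Implied spending multiplier k = ΔY/ΔG = 1,820/637 ≈ 2.8571.
Since k = 1/(1 − MPC), MPC = 1 − 1/k = 1 − ΔG/ΔY = 1 − 637/1,820 = 0.65.

0.65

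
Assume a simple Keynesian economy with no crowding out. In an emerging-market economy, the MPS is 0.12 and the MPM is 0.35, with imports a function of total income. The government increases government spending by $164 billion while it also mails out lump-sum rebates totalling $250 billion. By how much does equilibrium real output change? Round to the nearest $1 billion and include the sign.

MPC = 1 − MPS = 1 − 0.12 = 0.88.
Expenditure multiplier = 1/(1 − c + m) = 1/(1 − 0.88 + 0.35) = 1/0.47 ≈ 2.128.
ΔG contributes k·ΔG = (+$164 billion) / 0.47 ≈ +$348.9 billion.
ΔT of −$250 billion changes first-round spending by −c·ΔT = +$220 billion, contributing k·(−c·ΔT) = (+$220 billion) / 0.47 ≈ +$468.1 billion.
Net ΔY = k(ΔG − c·ΔT) = (+$384 billion) / 0.47 ≈ +$817 billion.

+$817 billion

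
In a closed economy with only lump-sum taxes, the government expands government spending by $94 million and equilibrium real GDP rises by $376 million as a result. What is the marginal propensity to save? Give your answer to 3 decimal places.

Implied spending multiplier k = ΔY/ΔG = 376/94 = 4.
Since k = 1/(1 − MPC), MPC = 1 − 1/k = 1 − ΔG/ΔY = 1 − 94/376 = 0.750.
MPS = 1 − MPC = 0.250.

0.250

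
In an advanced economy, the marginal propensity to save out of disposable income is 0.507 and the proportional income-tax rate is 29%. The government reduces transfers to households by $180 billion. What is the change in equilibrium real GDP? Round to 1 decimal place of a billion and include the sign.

MPC = 1 − MPS = 1 − 0.507 = 0.493.
The transfer change shifts disposable income by −$180 billion, so first-round consumption changes by c·ΔTR = 0.493 × (−$180 billion) = −$88.74 billion.
Expenditure multiplier = 1/(1 − c(1−t)) = 1/(1 − 0.493×0.71) = 1/0.64997 ≈ 1.539.
The transfer multiplier is c × k ≈ 0.758, so ΔY = k × (c·ΔTR) = (−$88.74 billion) / 0.64997 ≈ −$136.5 billion.

−$136.5 billion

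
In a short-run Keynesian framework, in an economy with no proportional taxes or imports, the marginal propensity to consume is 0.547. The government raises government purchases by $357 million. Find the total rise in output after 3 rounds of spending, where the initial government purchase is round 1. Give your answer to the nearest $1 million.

$659 million

Round 1 adds ΔG = $357 million; each later round is MPC = 0.547 times the previous.
After 3 rounds: 357 + 195.279 + 106.817613 = ΔG·(1 − c^3)/(1 − c) = 357 × (1 − 0.163667323)/0.453 ≈ $659 million.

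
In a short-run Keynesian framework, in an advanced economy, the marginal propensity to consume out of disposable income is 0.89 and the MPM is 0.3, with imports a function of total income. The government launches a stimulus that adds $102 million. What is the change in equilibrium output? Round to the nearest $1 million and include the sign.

Spending multiplier = 1/(1 − c + m) = 1/(1 − 0.89 + 0.3) = 1/0.41 ≈ 2.439.
ΔY = k × ΔG = (+$102 million) / 0.41 ≈ +$249 million.

+$249 million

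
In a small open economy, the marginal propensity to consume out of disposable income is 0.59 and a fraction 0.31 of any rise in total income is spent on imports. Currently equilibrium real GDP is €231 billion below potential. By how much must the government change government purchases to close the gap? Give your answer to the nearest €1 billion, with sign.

Spending multiplier = 1/(1 − c + m) = 1/(1 − 0.59 + 0.31) = 1/0.72 ≈ 1.389.
Need ΔY = +€231 billion, so ΔG = ΔY/k = (+€231 billion) × 0.72 ≈ +€166 billion.
The government should increase government purchases by €166 billion.

+€166 billion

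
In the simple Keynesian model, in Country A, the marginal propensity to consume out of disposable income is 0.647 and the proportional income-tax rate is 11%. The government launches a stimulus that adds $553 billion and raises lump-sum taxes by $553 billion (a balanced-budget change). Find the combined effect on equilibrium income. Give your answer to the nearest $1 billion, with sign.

Expenditure multiplier = 1/(1 − c(1−t)) = 1/(1 − 0.647×0.89) = 1/0.42417 ≈ 2.358.
ΔG contributes k·ΔG = (+$553 billion) / 0.42417 ≈ +$1,303.7 billion.
ΔT of +$553 billion changes first-round spending by −c·ΔT = −$357.791 billion, contributing k·(−c·ΔT) = (−$357.791 billion) / 0.42417 ≈ −$843.5 billion.
Net ΔY = k(ΔG − c·ΔT) = (+$195.209 billion) / 0.42417 ≈ +$460 billion.

+$460 billion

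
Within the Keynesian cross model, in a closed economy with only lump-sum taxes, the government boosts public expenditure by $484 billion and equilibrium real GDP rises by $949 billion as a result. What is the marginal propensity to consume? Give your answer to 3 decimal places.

0.490

Implied spending multiplier k = ΔY/ΔG = 949/484 ≈ 1.9607.
Since k = 1/(1 − MPC), MPC = 1 − 1/k = 1 − ΔG/ΔY = 1 − 484/949 ≈ 0.490.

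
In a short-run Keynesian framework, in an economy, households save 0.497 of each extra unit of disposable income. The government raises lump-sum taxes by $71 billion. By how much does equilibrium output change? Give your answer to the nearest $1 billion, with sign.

−$72 billion

MPC = 1 − MPS = 1 − 0.497 = 0.503.
A lump-sum tax change of +$71 billion shifts disposable income by −$71 billion; first-round consumption changes by −c × ΔT = −0.503 × (+$71 billion) = −$35.713 billion.
Expenditure multiplier = 1/(1 − MPC) = 1/(1 − 0.503) = 1/0.497 ≈ 2.012.
The tax multiplier is −c × k ≈ −1.012, so ΔY = k × (−c·ΔT) = (−$35.713 billion) / 0.497 ≈ −$72 billion.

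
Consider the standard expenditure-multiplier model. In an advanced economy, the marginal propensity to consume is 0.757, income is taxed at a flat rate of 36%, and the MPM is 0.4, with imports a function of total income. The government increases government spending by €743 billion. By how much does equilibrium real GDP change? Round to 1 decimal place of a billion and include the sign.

+€811.6 billion

Government-spending multiplier = 1/(1 − c(1−t) + m) = 1/(1 − 0.757×0.64 + 0.4) = 1/0.91552 ≈ 1.092.
ΔY = k × ΔG = (+€743 billion) / 0.91552 ≈ +€811.6 billion.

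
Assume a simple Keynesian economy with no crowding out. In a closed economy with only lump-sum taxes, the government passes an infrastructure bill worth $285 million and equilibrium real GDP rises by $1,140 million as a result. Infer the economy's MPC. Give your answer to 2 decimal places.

0.75

Implied spending multiplier k = ΔY/ΔG = 1,140/285 = 4.
Since k = 1/(1 − MPC), MPC = 1 − 1/k = 1 − ΔG/ΔY = 1 − 285/1,140 = 0.75.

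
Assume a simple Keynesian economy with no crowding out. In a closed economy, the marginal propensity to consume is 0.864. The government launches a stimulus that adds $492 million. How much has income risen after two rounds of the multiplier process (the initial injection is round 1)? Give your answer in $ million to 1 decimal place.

$917.1 million

Round 1 adds ΔG = $492 million; each later round is MPC = 0.864 times the previous.
After 2 rounds: 492 + 425.088 = ΔG·(1 − c^2)/(1 − c) = 492 × (1 − 0.746496)/0.136 ≈ $917.1 million.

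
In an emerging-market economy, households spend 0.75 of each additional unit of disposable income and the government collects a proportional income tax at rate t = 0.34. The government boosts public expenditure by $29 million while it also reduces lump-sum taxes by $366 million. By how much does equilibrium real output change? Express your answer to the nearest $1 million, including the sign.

+$601 million

Expenditure multiplier = 1/(1 − c(1−t)) = 1/(1 − 0.75×0.66) = 1/0.505 ≈ 1.98.
ΔG contributes k·ΔG = (+$29 million) / 0.505 ≈ +$57.4 million.
ΔT of −$366 million changes first-round spending by −c·ΔT = +$274.5 million, contributing k·(−c·ΔT) = (+$274.5 million) / 0.505 ≈ +$543.6 million.
Net ΔY = k(ΔG − c·ΔT) = (+$303.5 million) / 0.505 ≈ +$601 million.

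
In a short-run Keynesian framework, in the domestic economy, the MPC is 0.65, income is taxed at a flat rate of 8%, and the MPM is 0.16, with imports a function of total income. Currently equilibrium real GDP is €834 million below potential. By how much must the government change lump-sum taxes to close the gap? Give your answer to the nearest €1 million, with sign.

−€721 million

Spending multiplier = 1/(1 − c(1−t) + m) = 1/(1 − 0.65×0.92 + 0.16) = 1/0.562 ≈ 1.779.
Tax multiplier = −c·k = −0.65/0.562 ≈ −1.157. Need ΔY = +€834 million, so ΔT = ΔY/(−c·k) = −(+€834 million) × 0.562 / 0.65 ≈ −€721 million.
The government should cut lump-sum taxes by €721 million.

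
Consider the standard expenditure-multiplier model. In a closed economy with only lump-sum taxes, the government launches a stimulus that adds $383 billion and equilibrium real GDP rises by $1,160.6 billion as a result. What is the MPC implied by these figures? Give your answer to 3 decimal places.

0.670

Implied spending multiplier k = ΔY/ΔG = 1,160.6/383 ≈ 3.0303.
Since k = 1/(1 − MPC), MPC = 1 − 1/k = 1 − ΔG/ΔY = 1 − 383/1,160.6 ≈ 0.670.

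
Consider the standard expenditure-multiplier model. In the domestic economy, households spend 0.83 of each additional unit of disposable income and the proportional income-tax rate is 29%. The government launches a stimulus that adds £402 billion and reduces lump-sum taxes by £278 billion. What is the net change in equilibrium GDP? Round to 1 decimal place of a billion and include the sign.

+£1,540.6 billion

Expenditure multiplier = 1/(1 − c(1−t)) = 1/(1 − 0.83×0.71) = 1/0.4107 ≈ 2.435.
ΔG contributes k·ΔG = (+£402 billion) / 0.4107 ≈ +£978.8 billion.
ΔT of −£278 billion changes first-round spending by −c·ΔT = +£230.74 billion, contributing k·(−c·ΔT) = (+£230.74 billion) / 0.4107 ≈ +£561.8 billion.
Net ΔY = k(ΔG − c·ΔT) = (+£632.74 billion) / 0.4107 ≈ +£1,540.6 billion.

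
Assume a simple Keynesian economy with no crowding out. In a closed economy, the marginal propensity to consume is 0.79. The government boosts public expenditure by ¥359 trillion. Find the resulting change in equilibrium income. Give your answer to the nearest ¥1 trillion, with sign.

Government-spending multiplier = 1/(1 − MPC) = 1/(1 − 0.79) = 1/0.21 ≈ 4.762.
ΔY = k × ΔG = (+¥359 trillion) / 0.21 ≈ +¥1,710 trillion.

+¥1,710 trillion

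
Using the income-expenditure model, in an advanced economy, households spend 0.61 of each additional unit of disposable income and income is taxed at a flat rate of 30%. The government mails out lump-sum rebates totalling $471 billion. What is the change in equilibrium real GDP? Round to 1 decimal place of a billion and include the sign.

A lump-sum tax change of −$471 billion shifts disposable income by +$471 billion; first-round consumption changes by −c × ΔT = −0.61 × (−$471 billion) = +$287.31 billion.
Expenditure multiplier = 1/(1 − c(1−t)) = 1/(1 − 0.61×0.7) = 1/0.573 ≈ 1.745.
The tax multiplier is −c × k ≈ −1.065, so ΔY = k × (−c·ΔT) = (+$287.31 billion) / 0.573 ≈ +$501.4 billion.

+$501.4 billion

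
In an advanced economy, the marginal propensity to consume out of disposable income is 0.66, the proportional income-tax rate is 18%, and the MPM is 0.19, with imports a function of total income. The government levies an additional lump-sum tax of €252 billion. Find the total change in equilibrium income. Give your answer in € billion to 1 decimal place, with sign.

A lump-sum tax change of +€252 billion shifts disposable income by −€252 billion; first-round consumption changes by −c × ΔT = −0.66 × (+€252 billion) = −€166.32 billion.
Expenditure multiplier = 1/(1 − c(1−t) + m) = 1/(1 − 0.66×0.82 + 0.19) = 1/0.6488 ≈ 1.541.
The tax multiplier is −c × k ≈ −1.017, so ΔY = k × (−c·ΔT) = (−€166.32 billion) / 0.6488 ≈ −€256.4 billion.

−€256.4 billion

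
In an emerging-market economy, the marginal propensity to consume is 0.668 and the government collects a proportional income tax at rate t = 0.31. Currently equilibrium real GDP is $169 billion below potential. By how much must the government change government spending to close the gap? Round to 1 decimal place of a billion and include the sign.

Spending multiplier = 1/(1 − c(1−t)) = 1/(1 − 0.668×0.69) = 1/0.53908 ≈ 1.855.
Need ΔY = +$169 billion, so ΔG = ΔY/k = (+$169 billion) × 0.53908 ≈ +$91.1 billion.
The government should increase government spending by $91.1 billion.

+$91.1 billion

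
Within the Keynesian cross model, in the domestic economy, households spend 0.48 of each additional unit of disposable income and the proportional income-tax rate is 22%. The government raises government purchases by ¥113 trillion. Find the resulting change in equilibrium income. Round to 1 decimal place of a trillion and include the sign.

+¥180.6 trillion

Spending multiplier = 1/(1 − c(1−t)) = 1/(1 − 0.48×0.78) = 1/0.6256 ≈ 1.598.
ΔY = k × ΔG = (+¥113 trillion) / 0.6256 ≈ +¥180.6 trillion.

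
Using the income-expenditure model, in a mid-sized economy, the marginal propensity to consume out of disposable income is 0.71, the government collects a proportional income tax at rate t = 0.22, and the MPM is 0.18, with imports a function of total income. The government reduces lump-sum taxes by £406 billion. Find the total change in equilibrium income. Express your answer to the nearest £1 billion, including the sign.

+£460 billion

A lump-sum tax change of −£406 billion shifts disposable income by +£406 billion; first-round consumption changes by −c × ΔT = −0.71 × (−£406 billion) = +£288.26 billion.
Expenditure multiplier = 1/(1 − c(1−t) + m) = 1/(1 − 0.71×0.78 + 0.18) = 1/0.6262 ≈ 1.597.
The tax multiplier is −c × k ≈ −1.134, so ΔY = k × (−c·ΔT) = (+£288.26 billion) / 0.6262 ≈ +£460 billion.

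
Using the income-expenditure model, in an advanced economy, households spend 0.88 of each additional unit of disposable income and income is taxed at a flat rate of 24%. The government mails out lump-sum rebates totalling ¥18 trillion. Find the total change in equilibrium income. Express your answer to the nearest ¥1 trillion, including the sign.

A lump-sum tax change of −¥18 trillion shifts disposable income by +¥18 trillion; first-round consumption changes by −c × ΔT = −0.88 × (−¥18 trillion) = +¥15.84 trillion.
Expenditure multiplier = 1/(1 − c(1−t)) = 1/(1 − 0.88×0.76) = 1/0.3312 ≈ 3.019.
The tax multiplier is −c × k ≈ −2.657, so ΔY = k × (−c·ΔT) = (+¥15.84 trillion) / 0.3312 ≈ +¥48 trillion.

+¥48 trillion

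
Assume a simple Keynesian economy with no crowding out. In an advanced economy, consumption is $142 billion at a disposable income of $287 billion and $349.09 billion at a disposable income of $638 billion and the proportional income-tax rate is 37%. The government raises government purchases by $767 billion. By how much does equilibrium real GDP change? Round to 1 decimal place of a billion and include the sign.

MPC = ΔC/ΔYd = (349.09 − 142)/(638 − 287) = 207.09/351 = 0.59.
Expenditure multiplier = 1/(1 − c(1−t)) = 1/(1 − 0.59×0.63) = 1/0.6283 ≈ 1.592.
ΔY = k × ΔG = (+$767 billion) / 0.6283 ≈ +$1,220.8 billion.

+$1,220.8 billion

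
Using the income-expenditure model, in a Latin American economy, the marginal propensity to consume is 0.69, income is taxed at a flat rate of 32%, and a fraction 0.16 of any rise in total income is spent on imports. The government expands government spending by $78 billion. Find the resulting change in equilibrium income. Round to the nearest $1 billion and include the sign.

+$113 billion

Expenditure multiplier = 1/(1 − c(1−t) + m) = 1/(1 − 0.69×0.68 + 0.16) = 1/0.6908 ≈ 1.448.
ΔY = k × ΔG = (+$78 billion) / 0.6908 ≈ +$113 billion.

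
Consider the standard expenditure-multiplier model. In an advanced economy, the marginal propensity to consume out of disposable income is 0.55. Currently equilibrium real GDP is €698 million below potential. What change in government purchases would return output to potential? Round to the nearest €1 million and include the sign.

+€314 million

Spending multiplier = 1/(1 − MPC) = 1/(1 − 0.55) = 1/0.45 ≈ 2.222.
Need ΔY = +€698 million, so ΔG = ΔY/k = (+€698 million) × 0.45 ≈ +€314 million.
The government should increase government purchases by €314 million.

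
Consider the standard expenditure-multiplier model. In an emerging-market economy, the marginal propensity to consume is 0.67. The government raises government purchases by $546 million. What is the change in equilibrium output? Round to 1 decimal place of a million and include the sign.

Expenditure multiplier = 1/(1 − MPC) = 1/(1 − 0.67) = 1/0.33 ≈ 3.03.
ΔY = k × ΔG = (+$546 million) / 0.33 ≈ +$1,654.5 million.

+$1,654.5 million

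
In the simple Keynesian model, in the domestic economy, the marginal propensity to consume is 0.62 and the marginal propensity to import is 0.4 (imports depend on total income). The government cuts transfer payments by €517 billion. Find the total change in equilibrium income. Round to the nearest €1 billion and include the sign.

−€411 billion

The transfer change shifts disposable income by −€517 billion, so first-round consumption changes by c·ΔTR = 0.62 × (−€517 billion) = −€320.54 billion.
Expenditure multiplier = 1/(1 − c + m) = 1/(1 − 0.62 + 0.4) = 1/0.78 ≈ 1.282.
The transfer multiplier is c × k ≈ 0.795, so ΔY = k × (c·ΔTR) = (−€320.54 billion) / 0.78 ≈ −€411 billion.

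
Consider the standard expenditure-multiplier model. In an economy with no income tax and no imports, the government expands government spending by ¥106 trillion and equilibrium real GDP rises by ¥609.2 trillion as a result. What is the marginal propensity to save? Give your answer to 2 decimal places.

0.17

Implied spending multiplier k = ΔY/ΔG = 609.2/106 ≈ 5.7472.
Since k = 1/(1 − MPC), MPC = 1 − 1/k = 1 − ΔG/ΔY = 1 − 106/609.2 ≈ 0.83.
MPS = 1 − MPC = 0.17.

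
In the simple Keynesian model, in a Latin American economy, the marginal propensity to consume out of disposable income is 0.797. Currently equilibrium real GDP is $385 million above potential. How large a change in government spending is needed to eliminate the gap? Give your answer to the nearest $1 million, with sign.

−$78 million

Spending multiplier = 1/(1 − MPC) = 1/(1 − 0.797) = 1/0.203 ≈ 4.926.
Need ΔY = −$385 million, so ΔG = ΔY/k = (−$385 million) × 0.203 ≈ −$78 million.
The government should cut government spending by $78 million.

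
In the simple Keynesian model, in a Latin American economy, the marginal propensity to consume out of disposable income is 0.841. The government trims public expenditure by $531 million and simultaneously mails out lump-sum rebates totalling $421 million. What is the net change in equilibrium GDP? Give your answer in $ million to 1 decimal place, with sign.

−$1,112.8 million

Expenditure multiplier = 1/(1 − MPC) = 1/(1 − 0.841) = 1/0.159 ≈ 6.289.
ΔG contributes k·ΔG = (−$531 million) / 0.159 ≈ −$3,339.6 million.
ΔT of −$421 million changes first-round spending by −c·ΔT = +$354.061 million, contributing k·(−c·ΔT) = (+$354.061 million) / 0.159 ≈ +$2,226.8 million.
Net ΔY = k(ΔG − c·ΔT) = (−$176.939 million) / 0.159 ≈ −$1,112.8 million.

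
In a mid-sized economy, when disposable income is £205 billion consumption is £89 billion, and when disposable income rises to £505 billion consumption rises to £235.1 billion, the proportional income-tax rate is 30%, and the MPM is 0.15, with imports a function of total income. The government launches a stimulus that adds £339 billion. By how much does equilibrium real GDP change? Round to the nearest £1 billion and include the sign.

MPC = ΔC/ΔYd = (235.1 − 89)/(505 − 205) = 146.1/300 = 0.487.
Spending multiplier = 1/(1 − c(1−t) + m) = 1/(1 − 0.487×0.7 + 0.15) = 1/0.8091 ≈ 1.236.
ΔY = k × ΔG = (+£339 billion) / 0.8091 ≈ +£419 billion.

+£419 billion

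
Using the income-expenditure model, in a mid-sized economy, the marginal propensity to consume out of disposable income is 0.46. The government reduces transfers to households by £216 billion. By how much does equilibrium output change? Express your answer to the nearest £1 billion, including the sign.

The transfer change shifts disposable income by −£216 billion, so first-round consumption changes by c·ΔTR = 0.46 × (−£216 billion) = −£99.36 billion.
Expenditure multiplier = 1/(1 − MPC) = 1/(1 − 0.46) = 1/0.54 ≈ 1.852.
The transfer multiplier is c × k ≈ 0.852, so ΔY = k × (c·ΔTR) = (−£99.36 billion) / 0.54 = −£184 billion.

−£184 billion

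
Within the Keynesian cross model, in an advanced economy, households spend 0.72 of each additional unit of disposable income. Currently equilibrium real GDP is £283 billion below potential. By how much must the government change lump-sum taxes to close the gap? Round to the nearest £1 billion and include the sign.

Spending multiplier = 1/(1 − MPC) = 1/(1 − 0.72) = 1/0.28 ≈ 3.571.
Tax multiplier = −c·k = −0.72/0.28 ≈ −2.571. Need ΔY = +£283 billion, so ΔT = ΔY/(−c·k) = −(+£283 billion) × 0.28 / 0.72 ≈ −£110 billion.
The government should cut lump-sum taxes by £110 billion.

−£110 billion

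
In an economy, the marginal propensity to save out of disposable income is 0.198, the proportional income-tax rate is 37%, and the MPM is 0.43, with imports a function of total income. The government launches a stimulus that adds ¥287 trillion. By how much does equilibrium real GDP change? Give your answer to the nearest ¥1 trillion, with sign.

+¥310 trillion

MPC = 1 − MPS = 1 − 0.198 = 0.802.
Expenditure multiplier = 1/(1 − c(1−t) + m) = 1/(1 − 0.802×0.63 + 0.43) = 1/0.92474 ≈ 1.081.
ΔY = k × ΔG = (+¥287 trillion) / 0.92474 ≈ +¥310 trillion.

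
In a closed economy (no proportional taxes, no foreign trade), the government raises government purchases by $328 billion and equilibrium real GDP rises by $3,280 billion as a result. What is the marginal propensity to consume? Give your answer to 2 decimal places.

0.90

Implied spending multiplier k = ΔY/ΔG = 3,280/328 = 10.
Since k = 1/(1 − MPC), MPC = 1 − 1/k = 1 − ΔG/ΔY = 1 − 328/3,280 = 0.90.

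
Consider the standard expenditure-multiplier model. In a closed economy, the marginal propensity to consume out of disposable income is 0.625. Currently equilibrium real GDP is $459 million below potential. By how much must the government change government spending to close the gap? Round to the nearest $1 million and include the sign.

Spending multiplier = 1/(1 − MPC) = 1/(1 − 0.625) = 1/0.375 ≈ 2.667.
Need ΔY = +$459 million, so ΔG = ΔY/k = (+$459 million) × 0.375 ≈ +$172 million.
The government should increase government spending by $172 million.

+$172 million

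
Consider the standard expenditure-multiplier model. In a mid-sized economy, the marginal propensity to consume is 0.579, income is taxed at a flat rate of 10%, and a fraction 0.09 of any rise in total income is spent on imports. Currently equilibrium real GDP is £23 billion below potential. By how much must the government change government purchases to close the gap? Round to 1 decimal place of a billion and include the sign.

Spending multiplier = 1/(1 − c(1−t) + m) = 1/(1 − 0.579×0.9 + 0.09) = 1/0.5689 ≈ 1.758.
Need ΔY = +£23 billion, so ΔG = ΔY/k = (+£23 billion) × 0.5689 ≈ +£13.1 billion.
The government should increase government purchases by £13.1 billion.

+£13.1 billion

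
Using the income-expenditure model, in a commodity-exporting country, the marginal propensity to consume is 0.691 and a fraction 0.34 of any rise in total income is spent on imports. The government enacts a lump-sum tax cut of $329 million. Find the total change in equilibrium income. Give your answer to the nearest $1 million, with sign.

+$350 million

A lump-sum tax change of −$329 million shifts disposable income by +$329 million; first-round consumption changes by −c × ΔT = −0.691 × (−$329 million) = +$227.339 million.
Expenditure multiplier = 1/(1 − c + m) = 1/(1 − 0.691 + 0.34) = 1/0.649 ≈ 1.541.
The tax multiplier is −c × k ≈ −1.065, so ΔY = k × (−c·ΔT) = (+$227.339 million) / 0.649 ≈ +$350 million.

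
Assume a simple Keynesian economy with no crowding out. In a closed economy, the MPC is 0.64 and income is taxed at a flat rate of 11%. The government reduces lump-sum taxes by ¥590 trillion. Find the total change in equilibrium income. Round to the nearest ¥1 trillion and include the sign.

+¥877 trillion

A lump-sum tax change of −¥590 trillion shifts disposable income by +¥590 trillion; first-round consumption changes by −c × ΔT = −0.64 × (−¥590 trillion) = +¥377.6 trillion.
Expenditure multiplier = 1/(1 − c(1−t)) = 1/(1 − 0.64×0.89) = 1/0.4304 ≈ 2.323.
The tax multiplier is −c × k ≈ −1.487, so ΔY = k × (−c·ΔT) = (+¥377.6 trillion) / 0.4304 ≈ +¥877 trillion.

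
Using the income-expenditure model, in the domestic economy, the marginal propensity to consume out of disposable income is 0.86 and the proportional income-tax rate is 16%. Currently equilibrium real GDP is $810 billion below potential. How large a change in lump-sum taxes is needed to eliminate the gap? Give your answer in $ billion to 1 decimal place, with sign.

−$261.5 billion

Spending multiplier = 1/(1 − c(1−t)) = 1/(1 − 0.86×0.84) = 1/0.2776 ≈ 3.602.
Tax multiplier = −c·k = −0.86/0.2776 ≈ −3.098. Need ΔY = +$810 billion, so ΔT = ΔY/(−c·k) = −(+$810 billion) × 0.2776 / 0.86 ≈ −$261.5 billion.
The government should cut lump-sum taxes by $261.5 billion.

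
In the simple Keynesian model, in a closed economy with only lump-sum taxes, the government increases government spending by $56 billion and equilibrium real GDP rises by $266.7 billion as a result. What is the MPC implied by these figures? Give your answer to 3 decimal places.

Implied spending multiplier k = ΔY/ΔG = 266.7/56 = 4.7625.
Since k = 1/(1 − MPC), MPC = 1 − 1/k = 1 − ΔG/ΔY = 1 − 56/266.7 ≈ 0.790.

0.790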